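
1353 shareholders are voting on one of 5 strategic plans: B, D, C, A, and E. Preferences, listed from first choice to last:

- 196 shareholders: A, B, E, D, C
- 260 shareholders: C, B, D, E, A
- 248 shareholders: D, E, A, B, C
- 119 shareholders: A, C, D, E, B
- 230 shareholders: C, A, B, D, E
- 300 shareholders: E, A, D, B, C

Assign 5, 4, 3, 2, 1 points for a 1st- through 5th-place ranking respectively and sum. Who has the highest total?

A

B: 196·4 + 260·4 + 248·2 + 119·1 + 230·3 + 300·2 = 3729
D: 196·2 + 260·3 + 248·5 + 119·3 + 230·2 + 300·3 = 4129
C: 196·1 + 260·5 + 248·1 + 119·4 + 230·5 + 300·1 = 3670
A: 196·5 + 260·1 + 248·3 + 119·5 + 230·4 + 300·4 = 4699
E: 196·3 + 260·2 + 248·4 + 119·2 + 230·1 + 300·5 = 4068
A has the highest Borda score (4699).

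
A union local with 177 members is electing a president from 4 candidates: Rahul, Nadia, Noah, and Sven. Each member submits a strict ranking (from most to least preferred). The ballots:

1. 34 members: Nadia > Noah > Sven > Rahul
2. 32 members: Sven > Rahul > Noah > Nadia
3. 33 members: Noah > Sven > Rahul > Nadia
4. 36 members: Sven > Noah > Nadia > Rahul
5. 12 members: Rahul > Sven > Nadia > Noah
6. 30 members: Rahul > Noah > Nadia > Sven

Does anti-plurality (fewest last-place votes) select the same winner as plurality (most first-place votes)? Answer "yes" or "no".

Anti-plurality — last-place votes: Rahul 70, Nadia 65, Noah 12, Sven 30. Winner: Noah.
Plurality — first-place votes: Rahul 42, Nadia 34, Noah 33, Sven 68. Winner: Sven.
The two methods disagree.

no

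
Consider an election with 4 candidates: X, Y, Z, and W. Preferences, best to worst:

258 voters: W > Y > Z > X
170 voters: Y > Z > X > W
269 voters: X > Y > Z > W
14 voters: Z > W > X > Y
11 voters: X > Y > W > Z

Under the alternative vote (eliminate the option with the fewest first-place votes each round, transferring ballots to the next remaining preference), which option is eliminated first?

Round 1: X 280, Y 170, Z 14, W 258. Eliminate Z.

Z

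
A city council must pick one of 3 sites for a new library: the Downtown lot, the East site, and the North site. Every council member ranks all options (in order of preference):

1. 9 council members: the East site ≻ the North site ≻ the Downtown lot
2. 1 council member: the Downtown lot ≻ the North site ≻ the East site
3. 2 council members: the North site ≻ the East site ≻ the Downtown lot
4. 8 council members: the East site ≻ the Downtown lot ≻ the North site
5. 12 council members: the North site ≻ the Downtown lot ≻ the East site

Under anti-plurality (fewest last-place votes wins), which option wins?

Last-place votes: the Downtown lot 11, the East site 13, the North site 8.
the North site is ranked last by the fewest voters, so the North site wins.

the North site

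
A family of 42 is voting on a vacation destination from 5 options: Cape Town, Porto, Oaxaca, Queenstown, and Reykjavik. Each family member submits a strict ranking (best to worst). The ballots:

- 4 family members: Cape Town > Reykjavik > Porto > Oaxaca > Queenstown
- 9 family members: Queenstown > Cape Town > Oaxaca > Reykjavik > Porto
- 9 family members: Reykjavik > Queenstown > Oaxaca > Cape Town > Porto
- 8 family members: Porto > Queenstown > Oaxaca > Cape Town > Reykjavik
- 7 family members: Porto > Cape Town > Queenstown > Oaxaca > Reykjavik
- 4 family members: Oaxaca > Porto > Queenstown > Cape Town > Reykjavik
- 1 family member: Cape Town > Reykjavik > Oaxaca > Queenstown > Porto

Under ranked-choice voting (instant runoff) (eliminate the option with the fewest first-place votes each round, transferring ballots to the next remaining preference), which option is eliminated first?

Oaxaca

Round 1: Cape Town 5, Porto 15, Oaxaca 4, Queenstown 9, Reykjavik 9. Eliminate Oaxaca.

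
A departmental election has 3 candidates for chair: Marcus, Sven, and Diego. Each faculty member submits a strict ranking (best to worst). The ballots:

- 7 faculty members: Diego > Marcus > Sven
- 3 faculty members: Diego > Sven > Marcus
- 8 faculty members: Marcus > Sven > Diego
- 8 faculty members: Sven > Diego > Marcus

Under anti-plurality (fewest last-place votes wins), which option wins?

Last-place votes: Marcus 11, Sven 7, Diego 8.
Sven is ranked last by the fewest voters, so Sven wins.

Sven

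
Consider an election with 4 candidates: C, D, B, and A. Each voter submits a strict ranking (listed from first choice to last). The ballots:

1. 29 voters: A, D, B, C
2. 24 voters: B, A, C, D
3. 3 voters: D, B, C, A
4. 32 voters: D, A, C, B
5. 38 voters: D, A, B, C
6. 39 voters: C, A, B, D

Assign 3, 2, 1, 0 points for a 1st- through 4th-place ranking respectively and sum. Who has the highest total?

C: 29·0 + 24·1 + 3·1 + 32·1 + 38·0 + 39·3 = 176
D: 29·2 + 24·0 + 3·3 + 32·3 + 38·3 + 39·0 = 277
B: 29·1 + 24·3 + 3·2 + 32·0 + 38·1 + 39·1 = 184
A: 29·3 + 24·2 + 3·0 + 32·2 + 38·2 + 39·2 = 353
A has the highest Borda score (353).

A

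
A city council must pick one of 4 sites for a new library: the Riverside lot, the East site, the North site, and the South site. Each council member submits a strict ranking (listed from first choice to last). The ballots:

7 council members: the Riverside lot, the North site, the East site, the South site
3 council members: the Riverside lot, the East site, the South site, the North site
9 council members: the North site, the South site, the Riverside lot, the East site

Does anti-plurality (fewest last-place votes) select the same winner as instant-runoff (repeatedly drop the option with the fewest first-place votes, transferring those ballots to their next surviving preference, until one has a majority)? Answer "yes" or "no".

Anti-plurality — last-place votes: the Riverside lot 0, the East site 9, the North site 3, the South site 7. Winner: the Riverside lot.
Instant-runoff — R1 the Riverside lot 10, the East site 0, the North site 9, the South site 0 (the Riverside lot winner). Winner: the Riverside lot.
The two methods agree.

yes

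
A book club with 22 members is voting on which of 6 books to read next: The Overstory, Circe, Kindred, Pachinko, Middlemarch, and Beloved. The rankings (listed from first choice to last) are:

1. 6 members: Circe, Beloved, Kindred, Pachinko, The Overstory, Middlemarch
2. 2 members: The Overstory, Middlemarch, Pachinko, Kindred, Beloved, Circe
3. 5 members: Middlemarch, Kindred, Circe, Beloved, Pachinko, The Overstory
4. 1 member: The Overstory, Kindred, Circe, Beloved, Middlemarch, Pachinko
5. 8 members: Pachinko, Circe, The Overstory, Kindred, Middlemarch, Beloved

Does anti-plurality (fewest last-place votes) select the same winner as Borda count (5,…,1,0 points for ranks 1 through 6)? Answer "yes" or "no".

Anti-plurality — last-place votes: The Overstory 5, Circe 2, Kindred 0, Pachinko 1, Middlemarch 6, Beloved 8. Winner: Kindred.
Borda — scores: The Overstory 45, Circe 80, Kindred 62, Pachinko 63, Middlemarch 42, Beloved 38. Winner: Circe.
The two methods disagree.

no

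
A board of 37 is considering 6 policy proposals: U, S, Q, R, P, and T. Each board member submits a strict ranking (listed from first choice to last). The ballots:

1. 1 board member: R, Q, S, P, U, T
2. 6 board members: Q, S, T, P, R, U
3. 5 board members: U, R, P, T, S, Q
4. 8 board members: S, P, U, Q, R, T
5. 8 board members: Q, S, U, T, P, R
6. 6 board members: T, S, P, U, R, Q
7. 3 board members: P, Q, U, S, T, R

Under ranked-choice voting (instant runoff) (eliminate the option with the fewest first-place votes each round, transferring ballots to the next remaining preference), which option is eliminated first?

Round 1: U 5, S 8, Q 14, R 1, P 3, T 6. Eliminate R.

R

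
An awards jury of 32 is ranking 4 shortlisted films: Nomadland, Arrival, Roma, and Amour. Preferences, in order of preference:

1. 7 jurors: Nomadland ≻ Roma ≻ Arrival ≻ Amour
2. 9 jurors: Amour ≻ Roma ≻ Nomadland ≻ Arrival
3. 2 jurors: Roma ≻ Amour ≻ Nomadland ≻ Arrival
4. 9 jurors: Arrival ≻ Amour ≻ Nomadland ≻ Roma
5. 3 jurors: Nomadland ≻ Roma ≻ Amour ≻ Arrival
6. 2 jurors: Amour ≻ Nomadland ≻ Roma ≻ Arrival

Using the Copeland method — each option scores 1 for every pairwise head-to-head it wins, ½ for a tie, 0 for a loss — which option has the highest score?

Amour

Nomadland: beats Arrival and Roma; loses to Amour → score 2.
Arrival: ties Amour; loses to Nomadland and Roma → score 0.5.
Roma: beats Arrival; loses to Nomadland and Amour → score 1.
Amour: beats Nomadland and Roma; ties Arrival → score 2.5.
Amour has the best pairwise record.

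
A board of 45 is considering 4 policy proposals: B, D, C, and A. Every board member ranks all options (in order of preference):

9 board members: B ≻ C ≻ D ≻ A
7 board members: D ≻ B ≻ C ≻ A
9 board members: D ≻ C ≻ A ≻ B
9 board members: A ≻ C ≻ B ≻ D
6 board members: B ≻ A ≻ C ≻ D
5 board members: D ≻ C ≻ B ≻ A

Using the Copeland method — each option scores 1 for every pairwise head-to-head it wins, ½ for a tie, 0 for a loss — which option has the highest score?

B: beats D and A; loses to C → score 2.
D: beats A; loses to B and C → score 1.
C: beats B, D, and A → score 3.
A: loses to B, D, and C → score 0.
C has the best pairwise record.

C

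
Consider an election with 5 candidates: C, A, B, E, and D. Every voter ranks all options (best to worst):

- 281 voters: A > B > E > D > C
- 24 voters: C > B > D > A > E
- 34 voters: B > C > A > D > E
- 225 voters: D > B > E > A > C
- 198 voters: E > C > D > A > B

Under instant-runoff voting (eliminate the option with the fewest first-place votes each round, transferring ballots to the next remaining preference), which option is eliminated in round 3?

E

Round 1: C 24, A 281, B 34, E 198, D 225. Eliminate C.
Round 2: A 281, B 58, E 198, D 225. Eliminate B.
Round 3: A 315, E 198, D 249. Eliminate E.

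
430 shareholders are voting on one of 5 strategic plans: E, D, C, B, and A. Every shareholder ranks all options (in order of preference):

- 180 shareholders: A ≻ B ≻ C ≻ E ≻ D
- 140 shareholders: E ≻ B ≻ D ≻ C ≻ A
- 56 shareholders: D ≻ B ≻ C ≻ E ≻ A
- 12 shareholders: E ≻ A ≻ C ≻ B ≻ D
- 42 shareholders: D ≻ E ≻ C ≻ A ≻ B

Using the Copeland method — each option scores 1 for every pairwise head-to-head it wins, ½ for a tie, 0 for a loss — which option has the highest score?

B

E: beats D and A; loses to C and B → score 2.
D: beats C and A; loses to E and B → score 2.
C: beats E and A; loses to D and B → score 2.
B: beats E, D, and C; loses to A → score 3.
A: beats B; loses to E, D, and C → score 1.
B has the best pairwise record.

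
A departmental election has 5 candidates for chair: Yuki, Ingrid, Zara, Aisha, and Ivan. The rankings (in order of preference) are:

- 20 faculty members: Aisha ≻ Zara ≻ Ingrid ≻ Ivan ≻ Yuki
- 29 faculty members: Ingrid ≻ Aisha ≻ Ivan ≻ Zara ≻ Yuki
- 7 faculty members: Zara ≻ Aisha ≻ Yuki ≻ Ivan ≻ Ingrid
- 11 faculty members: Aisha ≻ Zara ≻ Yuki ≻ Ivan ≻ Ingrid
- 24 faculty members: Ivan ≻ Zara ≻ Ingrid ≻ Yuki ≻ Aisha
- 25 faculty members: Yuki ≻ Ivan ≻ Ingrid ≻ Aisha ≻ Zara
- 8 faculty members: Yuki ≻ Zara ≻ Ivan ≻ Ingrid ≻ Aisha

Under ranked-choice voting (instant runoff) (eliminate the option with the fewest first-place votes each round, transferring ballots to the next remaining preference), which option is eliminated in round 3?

Yuki

Round 1: Yuki 33, Ingrid 29, Zara 7, Aisha 31, Ivan 24. Eliminate Zara.
Round 2: Yuki 33, Ingrid 29, Aisha 38, Ivan 24. Eliminate Ivan.
Round 3: Yuki 33, Ingrid 53, Aisha 38. Eliminate Yuki.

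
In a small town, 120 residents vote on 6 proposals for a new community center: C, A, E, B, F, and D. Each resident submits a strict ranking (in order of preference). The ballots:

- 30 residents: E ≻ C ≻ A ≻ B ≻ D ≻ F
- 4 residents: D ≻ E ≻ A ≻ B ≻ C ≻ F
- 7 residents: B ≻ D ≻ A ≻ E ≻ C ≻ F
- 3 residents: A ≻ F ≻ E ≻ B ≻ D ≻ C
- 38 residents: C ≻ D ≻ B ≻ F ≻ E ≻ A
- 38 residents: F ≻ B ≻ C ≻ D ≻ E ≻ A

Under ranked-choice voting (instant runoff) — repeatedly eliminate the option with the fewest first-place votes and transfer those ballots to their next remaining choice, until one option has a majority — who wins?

F

Round 1: C 38, A 3, E 30, B 7, F 38, D 4. Eliminate A.
Round 2: C 38, E 30, B 7, F 41, D 4. Eliminate D.
Round 3: C 38, E 34, B 7, F 41. Eliminate B.
Round 4: C 38, E 41, F 41. Eliminate C.
Round 5: E 41, F 79. F has a majority.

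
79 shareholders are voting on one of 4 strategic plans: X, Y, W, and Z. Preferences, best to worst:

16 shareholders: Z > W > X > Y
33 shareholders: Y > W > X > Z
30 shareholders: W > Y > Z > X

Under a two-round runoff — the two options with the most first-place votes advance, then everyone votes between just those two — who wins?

W

Round 1 first-place votes: X 0, Y 33, W 30, Z 16.
Y and W advance.
Runoff: Y is preferred to W by 33 voters; W by 46.
W wins the runoff.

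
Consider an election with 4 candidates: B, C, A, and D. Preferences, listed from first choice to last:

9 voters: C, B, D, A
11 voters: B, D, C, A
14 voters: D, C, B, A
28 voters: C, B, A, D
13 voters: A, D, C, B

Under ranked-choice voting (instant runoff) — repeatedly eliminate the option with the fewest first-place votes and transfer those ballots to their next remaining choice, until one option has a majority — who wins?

Round 1: B 11, C 37, A 13, D 14. Eliminate B.
Round 2: C 37, A 13, D 25. Eliminate A.
Round 3: C 37, D 38. D has a majority.

D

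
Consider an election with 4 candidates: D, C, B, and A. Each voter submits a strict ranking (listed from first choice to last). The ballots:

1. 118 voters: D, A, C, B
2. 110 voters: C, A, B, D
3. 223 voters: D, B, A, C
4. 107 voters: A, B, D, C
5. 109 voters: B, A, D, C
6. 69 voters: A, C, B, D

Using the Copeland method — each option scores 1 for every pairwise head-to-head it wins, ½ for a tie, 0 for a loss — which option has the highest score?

D: beats C; loses to B and A → score 1.
C: loses to D, B, and A → score 0.
B: beats D and C; loses to A → score 2.
A: beats D, C, and B → score 3.
A has the best pairwise record.

A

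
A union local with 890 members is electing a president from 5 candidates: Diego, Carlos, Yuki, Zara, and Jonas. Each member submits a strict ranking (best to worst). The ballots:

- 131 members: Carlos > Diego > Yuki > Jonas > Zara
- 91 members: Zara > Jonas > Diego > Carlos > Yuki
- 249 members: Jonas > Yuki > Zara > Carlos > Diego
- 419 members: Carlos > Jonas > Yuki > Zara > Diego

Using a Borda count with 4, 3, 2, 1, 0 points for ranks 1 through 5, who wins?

Diego: 131·3 + 91·2 + 249·0 + 419·0 = 575
Carlos: 131·4 + 91·1 + 249·1 + 419·4 = 2540
Yuki: 131·2 + 91·0 + 249·3 + 419·2 = 1847
Zara: 131·0 + 91·4 + 249·2 + 419·1 = 1281
Jonas: 131·1 + 91·3 + 249·4 + 419·3 = 2657
Jonas has the highest Borda score (2657).

Jonas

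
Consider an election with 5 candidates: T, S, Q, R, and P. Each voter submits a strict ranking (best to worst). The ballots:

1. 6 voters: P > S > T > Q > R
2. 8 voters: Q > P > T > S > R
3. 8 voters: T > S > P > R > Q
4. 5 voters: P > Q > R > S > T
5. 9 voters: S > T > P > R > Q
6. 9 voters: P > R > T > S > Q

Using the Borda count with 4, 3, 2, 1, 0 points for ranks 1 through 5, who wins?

P

T: 6·2 + 8·2 + 8·4 + 5·0 + 9·3 + 9·2 = 105
S: 6·3 + 8·1 + 8·3 + 5·1 + 9·4 + 9·1 = 100
Q: 6·1 + 8·4 + 8·0 + 5·3 + 9·0 + 9·0 = 53
R: 6·0 + 8·0 + 8·1 + 5·2 + 9·1 + 9·3 = 54
P: 6·4 + 8·3 + 8·2 + 5·4 + 9·2 + 9·4 = 138
P has the highest Borda score (138).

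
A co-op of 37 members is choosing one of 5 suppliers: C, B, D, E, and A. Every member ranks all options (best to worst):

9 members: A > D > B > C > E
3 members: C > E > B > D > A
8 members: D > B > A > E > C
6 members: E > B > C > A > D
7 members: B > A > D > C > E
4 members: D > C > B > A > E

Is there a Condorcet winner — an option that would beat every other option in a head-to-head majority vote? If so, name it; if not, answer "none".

none

Checking pairwise contests:
B beats C 30–7.
D beats B 21–16.
A beats D 22–15.
C beats E 23–14.
B beats A 28–9.
Every option loses at least one head-to-head, so there is no Condorcet winner.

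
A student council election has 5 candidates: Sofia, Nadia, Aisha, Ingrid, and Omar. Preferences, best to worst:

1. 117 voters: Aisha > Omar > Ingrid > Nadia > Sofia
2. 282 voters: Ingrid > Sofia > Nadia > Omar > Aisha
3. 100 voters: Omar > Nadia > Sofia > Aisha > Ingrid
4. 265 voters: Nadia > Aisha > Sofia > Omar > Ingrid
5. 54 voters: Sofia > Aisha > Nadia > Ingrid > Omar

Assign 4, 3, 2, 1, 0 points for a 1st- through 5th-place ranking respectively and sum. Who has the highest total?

Nadia

Sofia: 117·0 + 282·3 + 100·2 + 265·2 + 54·4 = 1792
Nadia: 117·1 + 282·2 + 100·3 + 265·4 + 54·2 = 2149
Aisha: 117·4 + 282·0 + 100·1 + 265·3 + 54·3 = 1525
Ingrid: 117·2 + 282·4 + 100·0 + 265·0 + 54·1 = 1416
Omar: 117·3 + 282·1 + 100·4 + 265·1 + 54·0 = 1298
Nadia has the highest Borda score (2149).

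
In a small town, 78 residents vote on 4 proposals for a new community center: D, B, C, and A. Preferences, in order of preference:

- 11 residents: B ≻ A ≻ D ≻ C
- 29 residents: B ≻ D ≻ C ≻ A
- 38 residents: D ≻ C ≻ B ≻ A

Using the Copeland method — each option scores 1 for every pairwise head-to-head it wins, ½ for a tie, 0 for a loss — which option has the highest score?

B

D: beats C and A; loses to B → score 2.
B: beats D, C, and A → score 3.
C: beats A; loses to D and B → score 1.
A: loses to D, B, and C → score 0.
B has the best pairwise record.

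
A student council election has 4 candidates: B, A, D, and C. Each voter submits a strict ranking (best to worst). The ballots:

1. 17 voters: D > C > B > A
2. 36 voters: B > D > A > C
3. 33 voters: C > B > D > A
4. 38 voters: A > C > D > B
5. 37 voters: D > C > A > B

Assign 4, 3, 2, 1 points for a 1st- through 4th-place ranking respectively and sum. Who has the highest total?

B: 17·2 + 36·4 + 33·3 + 38·1 + 37·1 = 352
A: 17·1 + 36·2 + 33·1 + 38·4 + 37·2 = 348
D: 17·4 + 36·3 + 33·2 + 38·2 + 37·4 = 466
C: 17·3 + 36·1 + 33·4 + 38·3 + 37·3 = 444
D has the highest Borda score (466).

D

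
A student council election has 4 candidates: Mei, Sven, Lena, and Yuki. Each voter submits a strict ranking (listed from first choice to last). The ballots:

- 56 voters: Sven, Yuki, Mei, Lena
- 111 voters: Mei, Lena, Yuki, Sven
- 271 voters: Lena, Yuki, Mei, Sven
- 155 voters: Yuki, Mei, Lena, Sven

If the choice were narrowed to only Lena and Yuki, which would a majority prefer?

Voters preferring Lena to Yuki: 382; preferring Yuki to Lena: 211.
Lena wins the head-to-head.

Lena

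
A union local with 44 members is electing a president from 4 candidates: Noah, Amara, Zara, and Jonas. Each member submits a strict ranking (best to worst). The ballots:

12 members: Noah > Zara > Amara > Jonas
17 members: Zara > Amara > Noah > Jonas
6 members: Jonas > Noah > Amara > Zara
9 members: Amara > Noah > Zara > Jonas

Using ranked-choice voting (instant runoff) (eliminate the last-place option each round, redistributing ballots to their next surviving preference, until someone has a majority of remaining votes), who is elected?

Noah

Round 1: Noah 12, Amara 9, Zara 17, Jonas 6. Eliminate Jonas.
Round 2: Noah 18, Amara 9, Zara 17. Eliminate Amara.
Round 3: Noah 27, Zara 17. Noah has a majority.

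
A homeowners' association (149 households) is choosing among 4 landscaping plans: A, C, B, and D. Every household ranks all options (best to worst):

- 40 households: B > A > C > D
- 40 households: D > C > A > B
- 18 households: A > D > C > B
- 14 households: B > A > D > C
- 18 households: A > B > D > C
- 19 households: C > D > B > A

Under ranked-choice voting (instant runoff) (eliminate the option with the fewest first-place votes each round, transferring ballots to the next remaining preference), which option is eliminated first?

Round 1: A 36, C 19, B 54, D 40. Eliminate C.

C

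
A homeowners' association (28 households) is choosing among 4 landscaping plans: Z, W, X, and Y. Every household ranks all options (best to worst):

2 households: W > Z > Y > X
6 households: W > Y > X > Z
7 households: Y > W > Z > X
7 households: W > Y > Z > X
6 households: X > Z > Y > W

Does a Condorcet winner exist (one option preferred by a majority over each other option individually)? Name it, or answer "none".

W vs Z: 22–6 for W.
W vs X: 22–6 for W.
W vs Y: 15–13 for W.
W beats every other option head-to-head.

W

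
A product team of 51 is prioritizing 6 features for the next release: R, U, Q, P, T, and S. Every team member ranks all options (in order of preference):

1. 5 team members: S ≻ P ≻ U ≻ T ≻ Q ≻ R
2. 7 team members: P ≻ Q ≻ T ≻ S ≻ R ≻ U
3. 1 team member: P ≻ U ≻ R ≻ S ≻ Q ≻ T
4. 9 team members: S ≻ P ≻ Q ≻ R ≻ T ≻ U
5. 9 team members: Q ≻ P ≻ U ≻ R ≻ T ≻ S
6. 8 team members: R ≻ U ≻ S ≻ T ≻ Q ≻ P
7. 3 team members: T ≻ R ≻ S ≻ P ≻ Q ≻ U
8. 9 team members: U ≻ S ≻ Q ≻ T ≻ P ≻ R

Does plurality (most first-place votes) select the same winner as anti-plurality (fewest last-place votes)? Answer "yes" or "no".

Plurality — first-place votes: R 8, U 9, Q 9, P 8, T 3, S 14. Winner: S.
Anti-plurality — last-place votes: R 14, U 19, Q 0, P 8, T 1, S 9. Winner: Q.
The two methods disagree.

no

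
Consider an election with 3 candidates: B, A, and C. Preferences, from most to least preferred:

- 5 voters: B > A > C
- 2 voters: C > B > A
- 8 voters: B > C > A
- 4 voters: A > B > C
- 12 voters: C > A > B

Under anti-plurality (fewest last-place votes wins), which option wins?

Last-place votes: B 12, A 10, C 9.
C is ranked last by the fewest voters, so C wins.

C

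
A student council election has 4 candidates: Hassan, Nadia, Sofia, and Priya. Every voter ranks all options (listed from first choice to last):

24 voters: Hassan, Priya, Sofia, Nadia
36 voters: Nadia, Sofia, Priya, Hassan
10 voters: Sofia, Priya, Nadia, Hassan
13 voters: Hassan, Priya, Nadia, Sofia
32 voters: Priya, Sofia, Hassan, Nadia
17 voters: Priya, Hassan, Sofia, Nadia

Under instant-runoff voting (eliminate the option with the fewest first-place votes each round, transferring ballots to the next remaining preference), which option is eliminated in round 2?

Nadia

Round 1: Hassan 37, Nadia 36, Sofia 10, Priya 49. Eliminate Sofia.
Round 2: Hassan 37, Nadia 36, Priya 59. Eliminate Nadia.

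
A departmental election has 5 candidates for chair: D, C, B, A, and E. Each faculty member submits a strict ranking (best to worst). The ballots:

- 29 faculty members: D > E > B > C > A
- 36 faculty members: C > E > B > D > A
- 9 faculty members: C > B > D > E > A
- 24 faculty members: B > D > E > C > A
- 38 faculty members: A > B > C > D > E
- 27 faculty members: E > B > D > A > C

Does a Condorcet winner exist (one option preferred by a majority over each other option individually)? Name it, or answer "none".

Checking pairwise contests:
C beats D 83–80.
B beats C 118–45.
E beats B 92–71.
D beats A 125–38.
D beats E 100–63.
Every option loses at least one head-to-head, so there is no Condorcet winner.

none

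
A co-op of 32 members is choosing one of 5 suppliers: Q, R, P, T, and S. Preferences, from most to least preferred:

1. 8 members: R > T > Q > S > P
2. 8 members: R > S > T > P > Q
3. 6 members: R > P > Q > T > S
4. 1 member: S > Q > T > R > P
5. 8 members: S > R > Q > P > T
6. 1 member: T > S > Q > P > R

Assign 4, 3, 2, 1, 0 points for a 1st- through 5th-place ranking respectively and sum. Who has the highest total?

R

Q: 8·2 + 8·0 + 6·2 + 1·3 + 8·2 + 1·2 = 49
R: 8·4 + 8·4 + 6·4 + 1·1 + 8·3 + 1·0 = 113
P: 8·0 + 8·1 + 6·3 + 1·0 + 8·1 + 1·1 = 35
T: 8·3 + 8·2 + 6·1 + 1·2 + 8·0 + 1·4 = 52
S: 8·1 + 8·3 + 6·0 + 1·4 + 8·4 + 1·3 = 71
R has the highest Borda score (113).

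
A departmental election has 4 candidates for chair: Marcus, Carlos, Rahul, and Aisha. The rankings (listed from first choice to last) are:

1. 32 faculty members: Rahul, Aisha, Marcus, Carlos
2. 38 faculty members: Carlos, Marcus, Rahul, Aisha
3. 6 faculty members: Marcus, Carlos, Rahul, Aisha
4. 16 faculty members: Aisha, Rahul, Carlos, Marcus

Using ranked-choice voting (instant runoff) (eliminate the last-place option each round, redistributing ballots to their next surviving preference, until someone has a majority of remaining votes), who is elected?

Round 1: Marcus 6, Carlos 38, Rahul 32, Aisha 16. Eliminate Marcus.
Round 2: Carlos 44, Rahul 32, Aisha 16. Eliminate Aisha.
Round 3: Carlos 44, Rahul 48. Rahul has a majority.

Rahul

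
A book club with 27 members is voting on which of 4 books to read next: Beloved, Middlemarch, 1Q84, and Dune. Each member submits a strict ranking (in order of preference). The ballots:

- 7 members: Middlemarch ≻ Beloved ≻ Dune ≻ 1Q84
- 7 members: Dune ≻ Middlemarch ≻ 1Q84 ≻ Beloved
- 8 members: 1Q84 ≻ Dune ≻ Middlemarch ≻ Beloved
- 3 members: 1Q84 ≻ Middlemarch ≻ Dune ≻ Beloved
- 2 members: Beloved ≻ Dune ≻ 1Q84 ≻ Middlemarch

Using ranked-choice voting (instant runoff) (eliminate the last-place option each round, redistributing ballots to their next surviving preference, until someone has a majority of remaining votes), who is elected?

Dune

Round 1: Beloved 2, Middlemarch 7, 1Q84 11, Dune 7. Eliminate Beloved.
Round 2: Middlemarch 7, 1Q84 11, Dune 9. Eliminate Middlemarch.
Round 3: 1Q84 11, Dune 16. Dune has a majority.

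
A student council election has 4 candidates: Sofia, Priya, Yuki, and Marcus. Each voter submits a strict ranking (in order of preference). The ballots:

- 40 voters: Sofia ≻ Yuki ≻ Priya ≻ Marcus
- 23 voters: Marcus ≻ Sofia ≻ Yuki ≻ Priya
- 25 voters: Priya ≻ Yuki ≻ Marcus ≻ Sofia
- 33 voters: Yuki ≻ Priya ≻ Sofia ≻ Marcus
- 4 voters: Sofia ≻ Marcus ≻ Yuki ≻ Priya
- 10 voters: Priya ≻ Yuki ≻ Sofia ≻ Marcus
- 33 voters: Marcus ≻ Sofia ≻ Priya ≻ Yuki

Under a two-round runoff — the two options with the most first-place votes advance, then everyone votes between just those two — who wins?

Round 1 first-place votes: Sofia 44, Priya 35, Yuki 33, Marcus 56.
Marcus and Sofia advance.
Runoff: Marcus is preferred to Sofia by 81 voters; Sofia by 87.
Sofia wins the runoff.

Sofia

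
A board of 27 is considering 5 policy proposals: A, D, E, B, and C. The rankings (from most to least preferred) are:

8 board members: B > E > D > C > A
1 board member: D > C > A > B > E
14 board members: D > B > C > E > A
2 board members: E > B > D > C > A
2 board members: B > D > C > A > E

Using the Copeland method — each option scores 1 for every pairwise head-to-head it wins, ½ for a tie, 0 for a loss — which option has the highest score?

D

A: loses to D, E, B, and C → score 0.
D: beats A, E, B, and C → score 4.
E: beats A; loses to D, B, and C → score 1.
B: beats A, E, and C; loses to D → score 3.
C: beats A and E; loses to D and B → score 2.
D has the best pairwise record.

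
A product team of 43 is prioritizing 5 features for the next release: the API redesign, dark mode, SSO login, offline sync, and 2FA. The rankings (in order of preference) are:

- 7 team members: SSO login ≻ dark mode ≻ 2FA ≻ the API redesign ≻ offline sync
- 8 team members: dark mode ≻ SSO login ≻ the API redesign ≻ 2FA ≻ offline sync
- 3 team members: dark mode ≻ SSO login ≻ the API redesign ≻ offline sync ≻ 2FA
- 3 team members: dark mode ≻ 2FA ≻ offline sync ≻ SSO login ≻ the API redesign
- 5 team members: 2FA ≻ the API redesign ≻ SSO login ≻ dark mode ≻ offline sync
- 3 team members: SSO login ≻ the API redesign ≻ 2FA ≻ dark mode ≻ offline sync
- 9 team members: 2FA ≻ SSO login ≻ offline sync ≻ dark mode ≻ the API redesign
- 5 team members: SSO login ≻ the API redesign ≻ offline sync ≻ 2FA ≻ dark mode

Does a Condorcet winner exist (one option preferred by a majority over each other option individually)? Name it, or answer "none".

SSO login

SSO login vs the API redesign: 38–5 for SSO login.
SSO login vs dark mode: 29–14 for SSO login.
SSO login vs offline sync: 40–3 for SSO login.
SSO login vs 2FA: 26–17 for SSO login.
SSO login beats every other option head-to-head.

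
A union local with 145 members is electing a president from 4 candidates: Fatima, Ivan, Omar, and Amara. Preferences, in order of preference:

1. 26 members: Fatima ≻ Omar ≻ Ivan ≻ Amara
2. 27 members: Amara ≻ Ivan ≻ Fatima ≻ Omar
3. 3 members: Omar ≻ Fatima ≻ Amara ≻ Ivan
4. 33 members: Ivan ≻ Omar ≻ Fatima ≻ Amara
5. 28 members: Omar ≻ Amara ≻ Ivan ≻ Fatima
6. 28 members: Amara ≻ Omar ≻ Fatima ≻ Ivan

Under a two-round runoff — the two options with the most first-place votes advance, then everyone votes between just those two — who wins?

Amara

Round 1 first-place votes: Fatima 26, Ivan 33, Omar 31, Amara 55.
Amara and Ivan advance.
Runoff: Amara is preferred to Ivan by 86 voters; Ivan by 59.
Amara wins the runoff.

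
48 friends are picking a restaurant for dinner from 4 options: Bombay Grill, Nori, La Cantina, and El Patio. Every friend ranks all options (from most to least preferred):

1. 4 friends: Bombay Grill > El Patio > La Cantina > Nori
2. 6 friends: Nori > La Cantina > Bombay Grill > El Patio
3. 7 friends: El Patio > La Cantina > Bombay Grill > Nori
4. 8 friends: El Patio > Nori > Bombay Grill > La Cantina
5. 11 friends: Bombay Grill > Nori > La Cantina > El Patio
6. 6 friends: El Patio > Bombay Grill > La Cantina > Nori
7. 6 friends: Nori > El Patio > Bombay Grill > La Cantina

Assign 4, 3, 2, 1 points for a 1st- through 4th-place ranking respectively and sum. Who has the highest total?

Bombay Grill

Bombay Grill: 4·4 + 6·2 + 7·2 + 8·2 + 11·4 + 6·3 + 6·2 = 132
Nori: 4·1 + 6·4 + 7·1 + 8·3 + 11·3 + 6·1 + 6·4 = 122
La Cantina: 4·2 + 6·3 + 7·3 + 8·1 + 11·2 + 6·2 + 6·1 = 95
El Patio: 4·3 + 6·1 + 7·4 + 8·4 + 11·1 + 6·4 + 6·3 = 131
Bombay Grill has the highest Borda score (132).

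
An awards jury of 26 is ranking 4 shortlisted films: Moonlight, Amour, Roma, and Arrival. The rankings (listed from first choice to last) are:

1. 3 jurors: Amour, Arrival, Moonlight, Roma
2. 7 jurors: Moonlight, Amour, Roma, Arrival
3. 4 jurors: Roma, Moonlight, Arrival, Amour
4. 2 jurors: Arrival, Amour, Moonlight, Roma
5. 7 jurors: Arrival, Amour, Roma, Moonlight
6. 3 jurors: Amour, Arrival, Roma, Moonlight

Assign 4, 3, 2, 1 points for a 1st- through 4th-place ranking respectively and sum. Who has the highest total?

Moonlight: 3·2 + 7·4 + 4·3 + 2·2 + 7·1 + 3·1 = 60
Amour: 3·4 + 7·3 + 4·1 + 2·3 + 7·3 + 3·4 = 76
Roma: 3·1 + 7·2 + 4·4 + 2·1 + 7·2 + 3·2 = 55
Arrival: 3·3 + 7·1 + 4·2 + 2·4 + 7·4 + 3·3 = 69
Amour has the highest Borda score (76).

Amour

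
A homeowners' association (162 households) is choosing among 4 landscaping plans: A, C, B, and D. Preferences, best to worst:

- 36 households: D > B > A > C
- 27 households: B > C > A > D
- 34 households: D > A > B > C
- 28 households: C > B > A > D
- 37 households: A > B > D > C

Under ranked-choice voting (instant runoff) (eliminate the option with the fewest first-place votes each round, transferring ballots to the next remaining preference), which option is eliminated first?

B

Round 1: A 37, C 28, B 27, D 70. Eliminate B.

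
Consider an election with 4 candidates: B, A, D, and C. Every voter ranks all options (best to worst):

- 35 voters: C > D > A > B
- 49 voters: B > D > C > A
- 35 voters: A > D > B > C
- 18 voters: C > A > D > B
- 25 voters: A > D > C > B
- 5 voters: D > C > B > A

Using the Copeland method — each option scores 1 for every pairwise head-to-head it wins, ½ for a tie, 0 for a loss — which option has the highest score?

B: beats C; loses to A and D → score 1.
A: beats B; loses to D and C → score 1.
D: beats B, A, and C → score 3.
C: beats A; loses to B and D → score 1.
D has the best pairwise record.

D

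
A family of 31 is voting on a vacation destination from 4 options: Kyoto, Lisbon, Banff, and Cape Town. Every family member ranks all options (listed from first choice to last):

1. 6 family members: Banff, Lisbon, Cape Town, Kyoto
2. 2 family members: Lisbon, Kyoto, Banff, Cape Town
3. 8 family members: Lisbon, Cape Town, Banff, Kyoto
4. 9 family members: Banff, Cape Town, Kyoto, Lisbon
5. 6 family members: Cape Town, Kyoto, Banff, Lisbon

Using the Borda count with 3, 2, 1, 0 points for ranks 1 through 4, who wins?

Banff

Kyoto: 6·0 + 2·2 + 8·0 + 9·1 + 6·2 = 25
Lisbon: 6·2 + 2·3 + 8·3 + 9·0 + 6·0 = 42
Banff: 6·3 + 2·1 + 8·1 + 9·3 + 6·1 = 61
Cape Town: 6·1 + 2·0 + 8·2 + 9·2 + 6·3 = 58
Banff has the highest Borda score (61).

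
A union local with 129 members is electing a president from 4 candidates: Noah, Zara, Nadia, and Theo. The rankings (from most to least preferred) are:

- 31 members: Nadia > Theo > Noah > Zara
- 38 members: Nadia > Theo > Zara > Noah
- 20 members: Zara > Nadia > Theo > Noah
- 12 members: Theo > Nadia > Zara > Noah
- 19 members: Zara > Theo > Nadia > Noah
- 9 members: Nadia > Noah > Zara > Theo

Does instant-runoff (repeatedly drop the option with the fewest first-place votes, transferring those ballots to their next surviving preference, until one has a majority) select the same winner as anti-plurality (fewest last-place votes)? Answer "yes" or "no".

yes

Instant-runoff — R1 Noah 0, Zara 39, Nadia 78, Theo 12 (Nadia winner). Winner: Nadia.
Anti-plurality — last-place votes: Noah 89, Zara 31, Nadia 0, Theo 9. Winner: Nadia.
The two methods agree.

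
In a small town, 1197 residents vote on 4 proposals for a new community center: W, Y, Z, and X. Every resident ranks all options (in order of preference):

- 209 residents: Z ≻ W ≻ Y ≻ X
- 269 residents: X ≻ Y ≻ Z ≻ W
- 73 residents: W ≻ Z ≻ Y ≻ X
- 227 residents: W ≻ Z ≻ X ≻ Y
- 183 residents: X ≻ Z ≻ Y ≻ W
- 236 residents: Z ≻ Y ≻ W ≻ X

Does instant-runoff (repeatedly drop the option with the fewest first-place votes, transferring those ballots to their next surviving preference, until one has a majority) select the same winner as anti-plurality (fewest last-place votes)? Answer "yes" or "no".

Instant-runoff — R1 W 300, Y 0, Z 445, X 452 (Y out); R2 W 300, Z 445, X 452 (W out); R3 Z 745, X 452 (Z winner). Winner: Z.
Anti-plurality — last-place votes: W 452, Y 227, Z 0, X 518. Winner: Z.
The two methods agree.

yes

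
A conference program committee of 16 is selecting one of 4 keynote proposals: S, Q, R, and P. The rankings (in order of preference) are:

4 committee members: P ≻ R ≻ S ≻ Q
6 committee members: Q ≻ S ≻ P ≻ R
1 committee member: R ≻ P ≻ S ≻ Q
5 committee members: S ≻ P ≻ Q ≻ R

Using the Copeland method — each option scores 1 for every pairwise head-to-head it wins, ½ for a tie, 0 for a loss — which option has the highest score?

S: beats Q, R, and P → score 3.
Q: beats R; loses to S and P → score 1.
R: loses to S, Q, and P → score 0.
P: beats Q and R; loses to S → score 2.
S has the best pairwise record.

S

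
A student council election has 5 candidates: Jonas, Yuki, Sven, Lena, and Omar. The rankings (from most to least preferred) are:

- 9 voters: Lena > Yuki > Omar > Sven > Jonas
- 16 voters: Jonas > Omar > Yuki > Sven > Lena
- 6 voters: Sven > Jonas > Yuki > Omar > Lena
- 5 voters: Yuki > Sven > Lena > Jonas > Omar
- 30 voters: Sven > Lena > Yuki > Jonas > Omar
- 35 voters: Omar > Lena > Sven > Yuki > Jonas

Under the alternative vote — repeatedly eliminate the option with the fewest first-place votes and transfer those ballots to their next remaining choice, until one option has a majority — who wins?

Omar

Round 1: Jonas 16, Yuki 5, Sven 36, Lena 9, Omar 35. Eliminate Yuki.
Round 2: Jonas 16, Sven 41, Lena 9, Omar 35. Eliminate Lena.
Round 3: Jonas 16, Sven 41, Omar 44. Eliminate Jonas.
Round 4: Sven 41, Omar 60. Omar has a majority.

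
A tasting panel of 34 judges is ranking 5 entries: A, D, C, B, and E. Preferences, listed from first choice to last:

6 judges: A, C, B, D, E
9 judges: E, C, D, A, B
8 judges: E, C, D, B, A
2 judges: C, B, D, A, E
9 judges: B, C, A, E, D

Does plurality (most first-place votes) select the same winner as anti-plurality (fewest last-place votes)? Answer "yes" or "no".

no

Plurality — first-place votes: A 6, D 0, C 2, B 9, E 17. Winner: E.
Anti-plurality — last-place votes: A 8, D 9, C 0, B 9, E 8. Winner: C.
The two methods disagree.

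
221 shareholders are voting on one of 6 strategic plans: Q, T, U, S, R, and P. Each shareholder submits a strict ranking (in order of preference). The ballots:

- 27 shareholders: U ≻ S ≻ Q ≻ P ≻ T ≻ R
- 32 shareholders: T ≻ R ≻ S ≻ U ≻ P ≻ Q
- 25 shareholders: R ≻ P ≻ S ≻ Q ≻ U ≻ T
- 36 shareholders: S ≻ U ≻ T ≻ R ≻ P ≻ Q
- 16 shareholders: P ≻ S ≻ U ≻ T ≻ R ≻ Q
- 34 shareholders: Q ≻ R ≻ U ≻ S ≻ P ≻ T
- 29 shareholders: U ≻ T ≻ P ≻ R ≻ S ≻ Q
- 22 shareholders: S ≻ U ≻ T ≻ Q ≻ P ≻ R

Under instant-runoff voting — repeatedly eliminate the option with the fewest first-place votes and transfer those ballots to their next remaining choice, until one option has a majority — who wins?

Round 1: Q 34, T 32, U 56, S 58, R 25, P 16. Eliminate P.
Round 2: Q 34, T 32, U 56, S 74, R 25. Eliminate R.
Round 3: Q 34, T 32, U 56, S 99. Eliminate T.
Round 4: Q 34, U 56, S 131. S has a majority.

S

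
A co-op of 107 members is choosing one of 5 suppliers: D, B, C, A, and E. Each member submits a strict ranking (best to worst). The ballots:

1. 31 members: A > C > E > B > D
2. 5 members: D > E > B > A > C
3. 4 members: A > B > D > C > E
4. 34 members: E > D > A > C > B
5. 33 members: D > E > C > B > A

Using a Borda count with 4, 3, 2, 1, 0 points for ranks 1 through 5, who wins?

E

D: 31·0 + 5·4 + 4·2 + 34·3 + 33·4 = 262
B: 31·1 + 5·2 + 4·3 + 34·0 + 33·1 = 86
C: 31·3 + 5·0 + 4·1 + 34·1 + 33·2 = 197
A: 31·4 + 5·1 + 4·4 + 34·2 + 33·0 = 213
E: 31·2 + 5·3 + 4·0 + 34·4 + 33·3 = 312
E has the highest Borda score (312).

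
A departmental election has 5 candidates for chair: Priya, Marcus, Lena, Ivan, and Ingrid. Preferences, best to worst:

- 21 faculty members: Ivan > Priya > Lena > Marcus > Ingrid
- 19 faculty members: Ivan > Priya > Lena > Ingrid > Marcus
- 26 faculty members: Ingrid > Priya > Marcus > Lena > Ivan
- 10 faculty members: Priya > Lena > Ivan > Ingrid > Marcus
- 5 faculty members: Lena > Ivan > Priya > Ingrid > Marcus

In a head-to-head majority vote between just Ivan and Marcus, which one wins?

Voters preferring Ivan to Marcus: 55; preferring Marcus to Ivan: 26.
Ivan wins the head-to-head.

Ivan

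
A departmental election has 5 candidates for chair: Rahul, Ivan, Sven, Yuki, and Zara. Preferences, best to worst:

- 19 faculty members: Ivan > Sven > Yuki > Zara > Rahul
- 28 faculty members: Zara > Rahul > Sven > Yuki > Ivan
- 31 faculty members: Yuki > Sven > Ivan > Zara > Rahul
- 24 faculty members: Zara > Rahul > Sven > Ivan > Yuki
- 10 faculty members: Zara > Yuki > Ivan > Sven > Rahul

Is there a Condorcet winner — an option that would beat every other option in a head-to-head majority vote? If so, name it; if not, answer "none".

Zara

Zara vs Rahul: 112–0 for Zara.
Zara vs Ivan: 62–50 for Zara.
Zara vs Sven: 62–50 for Zara.
Zara vs Yuki: 62–50 for Zara.
Zara beats every other option head-to-head.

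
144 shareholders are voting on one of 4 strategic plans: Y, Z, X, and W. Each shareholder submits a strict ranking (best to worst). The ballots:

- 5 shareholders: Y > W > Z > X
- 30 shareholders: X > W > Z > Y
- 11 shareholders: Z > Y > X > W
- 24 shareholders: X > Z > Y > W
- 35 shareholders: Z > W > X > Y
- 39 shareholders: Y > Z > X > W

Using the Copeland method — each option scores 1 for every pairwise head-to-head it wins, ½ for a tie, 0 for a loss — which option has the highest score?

Y: beats W; loses to Z and X → score 1.
Z: beats Y, X, and W → score 3.
X: beats Y and W; loses to Z → score 2.
W: loses to Y, Z, and X → score 0.
Z has the best pairwise record.

Z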